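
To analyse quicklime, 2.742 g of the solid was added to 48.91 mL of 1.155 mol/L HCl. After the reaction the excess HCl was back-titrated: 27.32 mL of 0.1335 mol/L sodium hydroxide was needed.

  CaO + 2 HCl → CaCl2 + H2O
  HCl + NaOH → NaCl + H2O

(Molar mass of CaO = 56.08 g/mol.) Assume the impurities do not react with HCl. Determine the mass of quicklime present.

n(HCl) added = 0.04891 × 1.155 = 0.05649 mol
n(NaOH) used in back-titration = 0.02732 × 0.1335 = 3.647 × 10^-3 mol
n(HCl) left over = 3.647 × 10^-3 mol (1:1 ratio)
n(HCl) consumed by analyte = 0.05649 − 3.647 × 10^-3 = 0.05284 mol
From the 1:2 ratio, n(CaO) = 1/2 × 0.05284 = 0.02642 mol
mass of CaO = 0.02642 × 56.08 = 1.482 g

1.482 g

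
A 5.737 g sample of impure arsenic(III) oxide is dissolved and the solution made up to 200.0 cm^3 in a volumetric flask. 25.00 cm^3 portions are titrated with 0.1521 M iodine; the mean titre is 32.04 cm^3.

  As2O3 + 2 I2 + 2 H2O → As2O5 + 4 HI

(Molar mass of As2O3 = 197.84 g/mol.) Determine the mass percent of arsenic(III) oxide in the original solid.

67.22 %

n(I2) per titration = 0.03204 × 0.1521 = 4.873 × 10^-3 mol
From the 1:2 ratio, n(As2O3) in each aliquot = 1/2 × 4.873 × 10^-3 = 2.437 × 10^-3 mol
n(As2O3) in the whole flask = 2.437 × 10^-3 × 200.0/25.00 = 0.01949 mol
mass of As2O3 = 0.01949 × 197.84 = 3.857 g
% As2O3 = 3.857 / 5.737 × 100 = 67.22 %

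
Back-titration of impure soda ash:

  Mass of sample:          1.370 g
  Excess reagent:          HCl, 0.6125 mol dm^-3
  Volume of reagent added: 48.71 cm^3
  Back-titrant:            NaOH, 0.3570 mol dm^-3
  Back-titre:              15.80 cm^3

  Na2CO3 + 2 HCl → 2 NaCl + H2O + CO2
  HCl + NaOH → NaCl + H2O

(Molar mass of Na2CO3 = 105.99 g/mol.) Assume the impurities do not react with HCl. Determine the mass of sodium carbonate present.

1.282 g

n(HCl) added = 0.04871 × 0.6125 = 0.02983 mol
n(NaOH) used in back-titration = 0.01580 × 0.3570 = 5.641 × 10^-3 mol
n(HCl) left over = 5.641 × 10^-3 mol (1:1 ratio)
n(HCl) consumed by analyte = 0.02983 − 5.641 × 10^-3 = 0.02419 mol
From the 1:2 ratio, n(Na2CO3) = 1/2 × 0.02419 = 0.01210 mol
mass of Na2CO3 = 0.01210 × 105.99 = 1.282 g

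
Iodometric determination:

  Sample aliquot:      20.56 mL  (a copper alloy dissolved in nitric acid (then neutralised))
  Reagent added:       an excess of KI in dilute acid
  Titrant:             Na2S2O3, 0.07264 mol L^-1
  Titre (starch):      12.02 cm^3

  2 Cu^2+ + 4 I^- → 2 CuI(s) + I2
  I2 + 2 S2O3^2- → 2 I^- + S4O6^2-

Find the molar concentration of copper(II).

0.04247 mol/L

n(S2O3^2-) = 0.01202 × 0.07264 = 8.731 × 10^-4 mol
n(I2) = n(S2O3^2-)/2 = 4.366 × 10^-4 mol
From the 2:1 ratio, n(Cu2+) in the aliquot = 2/1 × 4.366 × 10^-4 = 8.731 × 10^-4 mol
[Cu2+] = 8.731 × 10^-4 / 0.02056 = 0.04247 mol/L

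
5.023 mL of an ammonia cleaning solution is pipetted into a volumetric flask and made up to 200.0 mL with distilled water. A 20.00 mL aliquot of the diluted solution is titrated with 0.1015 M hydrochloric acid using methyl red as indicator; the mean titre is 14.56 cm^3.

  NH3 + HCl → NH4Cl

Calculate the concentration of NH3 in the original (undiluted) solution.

n(HCl) = 0.01456 × 0.1015 = 1.478 × 10^-3 mol
n(NH3) in the aliquot = 1.478 × 10^-3 mol (1:1 ratio)
[NH3]_dilute = 1.478 × 10^-3 / 0.02000 = 0.07389 mol/L
Dilution factor = 200.0 / 5.023 = 39.82
[NH3]_stock = 0.07389 × 39.82 = 2.942 mol/L

2.942 M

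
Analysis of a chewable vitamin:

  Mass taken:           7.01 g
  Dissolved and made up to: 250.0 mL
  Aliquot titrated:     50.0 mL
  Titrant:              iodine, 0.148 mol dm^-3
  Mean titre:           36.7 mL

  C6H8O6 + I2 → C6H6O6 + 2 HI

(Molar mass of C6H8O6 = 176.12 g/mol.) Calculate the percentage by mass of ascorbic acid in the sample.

n(I2) per titration = 0.0367 × 0.148 = 5.43 × 10^-3 mol
n(C6H8O6) in each aliquot = 5.43 × 10^-3 mol (1:1 ratio)
n(C6H8O6) in the whole flask = 5.43 × 10^-3 × 250.0/50.0 = 0.0272 mol
mass of C6H8O6 = 0.0272 × 176.12 = 4.78 g
% C6H8O6 = 4.78 / 7.01 × 100 = 68.2 %

68.2 %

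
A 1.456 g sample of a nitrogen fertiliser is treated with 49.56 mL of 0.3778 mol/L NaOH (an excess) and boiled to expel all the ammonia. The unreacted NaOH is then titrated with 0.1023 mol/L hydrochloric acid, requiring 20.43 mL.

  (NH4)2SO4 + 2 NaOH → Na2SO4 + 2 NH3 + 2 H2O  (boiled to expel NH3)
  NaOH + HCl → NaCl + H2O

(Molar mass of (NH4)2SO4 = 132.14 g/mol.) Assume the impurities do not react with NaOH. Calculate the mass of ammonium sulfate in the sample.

n(NaOH) added = 0.04956 × 0.3778 = 0.01872 mol
n(HCl) used in back-titration = 0.02043 × 0.1023 = 2.090 × 10^-3 mol
n(NaOH) left over = 2.090 × 10^-3 mol (1:1 ratio)
n(NaOH) consumed by analyte = 0.01872 − 2.090 × 10^-3 = 0.01663 mol
From the 1:2 ratio, n((NH4)2SO4) = 1/2 × 0.01663 = 8.317 × 10^-3 mol
mass of (NH4)2SO4 = 8.317 × 10^-3 × 132.14 = 1.099 g

1.099 g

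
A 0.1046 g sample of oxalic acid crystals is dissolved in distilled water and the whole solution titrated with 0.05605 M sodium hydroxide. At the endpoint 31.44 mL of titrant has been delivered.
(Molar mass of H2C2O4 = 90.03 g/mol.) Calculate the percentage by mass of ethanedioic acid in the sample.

H2C2O4 + 2 NaOH → Na2C2O4 + 2 H2O
n(NaOH) = 0.03144 L × 0.05605 mol/L = 1.762 × 10^-3 mol
From the 1:2 ratio, n(H2C2O4) = 1/2 × 1.762 × 10^-3 = 8.811 × 10^-4 mol
mass of H2C2O4 = 8.811 × 10^-4 × 90.03 g/mol = 0.07933 g
% H2C2O4 = 0.07933 / 0.1046 × 100 = 75.84 %

75.84 %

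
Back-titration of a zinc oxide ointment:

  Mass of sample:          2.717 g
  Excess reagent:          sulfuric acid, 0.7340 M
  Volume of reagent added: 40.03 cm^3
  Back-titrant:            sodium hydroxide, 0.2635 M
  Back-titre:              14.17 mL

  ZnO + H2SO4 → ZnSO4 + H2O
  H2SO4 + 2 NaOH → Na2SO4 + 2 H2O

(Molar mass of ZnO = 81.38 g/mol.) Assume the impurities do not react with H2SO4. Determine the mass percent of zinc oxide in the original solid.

82.41 %

n(H2SO4) added = 0.04003 × 0.7340 = 0.02938 mol
n(NaOH) used in back-titration = 0.01417 × 0.2635 = 3.734 × 10^-3 mol
From the 1:2 ratio, n(H2SO4) left over = 1/2 × 3.734 × 10^-3 = 1.867 × 10^-3 mol
n(H2SO4) consumed by analyte = 0.02938 − 1.867 × 10^-3 = 0.02752 mol
n(ZnO) = 0.02752 mol (1:1 ratio)
mass of ZnO = 0.02752 × 81.38 = 2.239 g
% ZnO = 2.239 / 2.717 × 100 = 82.41 %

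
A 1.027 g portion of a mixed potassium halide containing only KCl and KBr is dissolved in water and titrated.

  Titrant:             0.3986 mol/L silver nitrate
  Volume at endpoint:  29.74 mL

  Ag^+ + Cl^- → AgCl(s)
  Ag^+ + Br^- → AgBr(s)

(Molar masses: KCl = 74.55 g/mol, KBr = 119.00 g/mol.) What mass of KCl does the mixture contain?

0.6435 g

n(AgNO3) = 0.02974 × 0.3986 = 0.01185 mol
Let x = n(KCl), y = n(KBr).
Titrant: 1x + 1y = 0.01185;  mass: 74.55x + 119.00y = 1.027
Solving, x = 8.631 × 10^-3 mol, y = 3.223 × 10^-3 mol
mass of KCl = 8.631 × 10^-3 × 74.55 = 0.6435 g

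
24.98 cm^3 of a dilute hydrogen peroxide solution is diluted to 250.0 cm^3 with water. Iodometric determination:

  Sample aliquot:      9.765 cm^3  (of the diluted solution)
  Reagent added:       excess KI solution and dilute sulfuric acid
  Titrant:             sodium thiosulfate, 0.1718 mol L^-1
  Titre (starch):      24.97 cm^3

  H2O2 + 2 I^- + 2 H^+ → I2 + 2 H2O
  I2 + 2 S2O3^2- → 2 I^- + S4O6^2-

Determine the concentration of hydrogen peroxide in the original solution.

n(S2O3^2-) = 0.02497 × 0.1718 = 4.290 × 10^-3 mol
n(I2) = n(S2O3^2-)/2 = 2.145 × 10^-3 mol
n(H2O2) in the aliquot = 2.145 × 10^-3 mol (1:1 ratio)
[H2O2]_dilute = 2.145 × 10^-3 / 0.009765 = 0.2197 mol/L
[H2O2]_original = 0.2197 × 250.0/24.98 = 2.198 mol/L

2.198 mol/L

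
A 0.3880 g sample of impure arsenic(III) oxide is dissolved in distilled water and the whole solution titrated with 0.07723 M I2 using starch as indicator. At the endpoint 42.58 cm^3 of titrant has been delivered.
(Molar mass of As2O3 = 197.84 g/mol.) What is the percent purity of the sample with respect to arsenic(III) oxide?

83.84 %

As2O3 + 2 I2 + 2 H2O → As2O5 + 4 HI
n(I2) = 0.04258 L × 0.07723 mol/L = 3.288 × 10^-3 mol
From the 1:2 ratio, n(As2O3) = 1/2 × 3.288 × 10^-3 = 1.644 × 10^-3 mol
mass of As2O3 = 1.644 × 10^-3 × 197.84 g/mol = 0.3253 g
% As2O3 = 0.3253 / 0.3880 × 100 = 83.84 %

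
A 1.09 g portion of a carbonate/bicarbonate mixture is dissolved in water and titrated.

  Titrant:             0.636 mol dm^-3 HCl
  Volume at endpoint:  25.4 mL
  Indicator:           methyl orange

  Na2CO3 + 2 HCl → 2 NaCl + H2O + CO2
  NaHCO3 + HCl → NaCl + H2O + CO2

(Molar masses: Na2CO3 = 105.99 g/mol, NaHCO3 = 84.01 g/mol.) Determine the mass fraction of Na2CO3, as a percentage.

n(HCl) = 0.0254 × 0.636 = 0.0162 mol
Let x = n(Na2CO3), y = n(NaHCO3).
Titrant: 2x + 1y = 0.0162;  mass: 105.99x + 84.01y = 1.09
Solving, x = 4.31 × 10^-3 mol, y = 7.54 × 10^-3 mol
mass of Na2CO3 = 4.31 × 10^-3 × 105.99 = 0.456 g
% Na2CO3 = 0.456 / 1.09 × 100 = 41.9 %

41.9 %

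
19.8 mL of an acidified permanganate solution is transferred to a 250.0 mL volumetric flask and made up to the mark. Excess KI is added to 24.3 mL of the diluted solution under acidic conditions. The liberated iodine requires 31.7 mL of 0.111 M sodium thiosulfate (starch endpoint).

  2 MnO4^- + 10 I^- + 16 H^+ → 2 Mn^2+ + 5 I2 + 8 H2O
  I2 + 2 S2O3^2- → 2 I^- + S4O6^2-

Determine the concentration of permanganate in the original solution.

0.366 M

n(S2O3^2-) = 0.0317 × 0.111 = 3.52 × 10^-3 mol
n(I2) = n(S2O3^2-)/2 = 1.76 × 10^-3 mol
From the 2:5 ratio, n(MnO4^-) in the aliquot = 2/5 × 1.76 × 10^-3 = 7.04 × 10^-4 mol
[MnO4^-]_dilute = 7.04 × 10^-4 / 0.0243 = 0.0290 mol/L
[MnO4^-]_original = 0.0290 × 250.0/19.8 = 0.366 mol/L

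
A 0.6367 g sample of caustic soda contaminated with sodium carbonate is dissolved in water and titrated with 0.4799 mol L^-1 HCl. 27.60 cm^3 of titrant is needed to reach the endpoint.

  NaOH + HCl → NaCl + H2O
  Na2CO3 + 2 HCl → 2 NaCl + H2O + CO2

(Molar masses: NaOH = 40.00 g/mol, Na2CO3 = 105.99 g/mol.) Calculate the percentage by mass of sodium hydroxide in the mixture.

31.54 %

n(HCl) = 0.02760 × 0.4799 = 0.01325 mol
Let x = n(NaOH), y = n(Na2CO3).
Titrant: 1x + 2y = 0.01325;  mass: 40.00x + 105.99y = 0.6367
Solving, x = 5.020 × 10^-3 mol, y = 4.113 × 10^-3 mol
mass of NaOH = 5.020 × 10^-3 × 40.00 = 0.2008 g
% NaOH = 0.2008 / 0.6367 × 100 = 31.54 %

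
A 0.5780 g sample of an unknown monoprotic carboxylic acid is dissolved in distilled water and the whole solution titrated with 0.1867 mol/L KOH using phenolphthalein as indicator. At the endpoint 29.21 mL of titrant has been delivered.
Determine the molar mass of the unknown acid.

106.0 g/mol

n(KOH) = 0.02921 L × 0.1867 mol/L = 5.454 × 10^-3 mol
n(HA) = 5.454 × 10^-3 mol (1:1 ratio)
M = m / n = 0.5780 g / 5.454 × 10^-3 mol = 106.0 g/mol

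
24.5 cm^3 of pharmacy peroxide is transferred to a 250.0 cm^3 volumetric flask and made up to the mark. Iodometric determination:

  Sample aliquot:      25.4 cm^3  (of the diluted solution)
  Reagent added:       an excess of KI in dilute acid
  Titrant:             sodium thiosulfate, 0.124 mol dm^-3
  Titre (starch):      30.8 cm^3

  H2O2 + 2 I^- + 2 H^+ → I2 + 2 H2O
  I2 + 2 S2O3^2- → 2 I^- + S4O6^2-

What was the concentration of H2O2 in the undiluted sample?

0.767 mol/L

n(S2O3^2-) = 0.0308 × 0.124 = 3.82 × 10^-3 mol
n(I2) = n(S2O3^2-)/2 = 1.91 × 10^-3 mol
n(H2O2) in the aliquot = 1.91 × 10^-3 mol (1:1 ratio)
[H2O2]_dilute = 1.91 × 10^-3 / 0.0254 = 0.0752 mol/L
[H2O2]_original = 0.0752 × 250.0/24.5 = 0.767 mol/L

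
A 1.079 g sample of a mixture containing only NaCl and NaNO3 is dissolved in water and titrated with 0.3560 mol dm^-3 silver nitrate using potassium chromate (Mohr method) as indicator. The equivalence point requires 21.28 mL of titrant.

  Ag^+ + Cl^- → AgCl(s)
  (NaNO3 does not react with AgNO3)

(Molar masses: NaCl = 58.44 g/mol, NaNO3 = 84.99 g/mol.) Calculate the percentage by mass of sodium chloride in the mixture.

41.03 %

n(AgNO3) = 0.02128 × 0.3560 = 7.576 × 10^-3 mol
Let x = n(NaCl), y = n(NaNO3).
Titrant: 1x = 7.576 × 10^-3;  mass: 58.44x + 84.99y = 1.079
Solving, x = 7.576 × 10^-3 mol, y = 7.486 × 10^-3 mol
mass of NaCl = 7.576 × 10^-3 × 58.44 = 0.4427 g
% NaCl = 0.4427 / 1.079 × 100 = 41.03 %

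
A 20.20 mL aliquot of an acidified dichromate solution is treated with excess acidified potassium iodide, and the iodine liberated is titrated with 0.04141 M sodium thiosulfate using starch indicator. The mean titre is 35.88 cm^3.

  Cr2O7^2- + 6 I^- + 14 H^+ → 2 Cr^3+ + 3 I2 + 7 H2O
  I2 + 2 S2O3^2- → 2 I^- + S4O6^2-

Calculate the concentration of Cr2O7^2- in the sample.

n(S2O3^2-) = 0.03588 × 0.04141 = 1.486 × 10^-3 mol
n(I2) = n(S2O3^2-)/2 = 7.429 × 10^-4 mol
From the 1:3 ratio, n(Cr2O7^2-) in the aliquot = 1/3 × 7.429 × 10^-4 = 2.476 × 10^-4 mol
[Cr2O7^2-] = 2.476 × 10^-4 / 0.02020 = 0.01226 mol/L

0.01226 M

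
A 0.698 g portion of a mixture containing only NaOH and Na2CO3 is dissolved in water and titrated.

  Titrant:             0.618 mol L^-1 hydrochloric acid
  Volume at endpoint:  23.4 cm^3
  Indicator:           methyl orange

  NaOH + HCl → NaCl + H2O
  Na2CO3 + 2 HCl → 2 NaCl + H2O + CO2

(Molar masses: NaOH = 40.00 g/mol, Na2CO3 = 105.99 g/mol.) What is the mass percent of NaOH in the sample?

n(HCl) = 0.0234 × 0.618 = 0.0145 mol
Let x = n(NaOH), y = n(Na2CO3).
Titrant: 1x + 2y = 0.0145;  mass: 40.00x + 105.99y = 0.698
Solving, x = 5.26 × 10^-3 mol, y = 4.60 × 10^-3 mol
mass of NaOH = 5.26 × 10^-3 × 40.00 = 0.210 g
% NaOH = 0.210 / 0.698 × 100 = 30.2 %

30.2 %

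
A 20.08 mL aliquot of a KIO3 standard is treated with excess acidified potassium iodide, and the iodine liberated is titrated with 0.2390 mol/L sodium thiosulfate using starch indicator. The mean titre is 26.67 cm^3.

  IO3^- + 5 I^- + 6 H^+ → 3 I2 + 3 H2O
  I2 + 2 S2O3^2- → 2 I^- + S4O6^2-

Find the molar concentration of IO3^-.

n(S2O3^2-) = 0.02667 × 0.2390 = 6.374 × 10^-3 mol
n(I2) = n(S2O3^2-)/2 = 3.187 × 10^-3 mol
From the 1:3 ratio, n(IO3^-) in the aliquot = 1/3 × 3.187 × 10^-3 = 1.062 × 10^-3 mol
[IO3^-] = 1.062 × 10^-3 / 0.02008 = 0.05291 mol/L

0.05291 mol/L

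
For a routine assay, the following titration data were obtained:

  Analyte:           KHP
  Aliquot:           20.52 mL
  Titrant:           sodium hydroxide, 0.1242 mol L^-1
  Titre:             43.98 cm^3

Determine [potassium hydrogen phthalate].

0.2662 mol/L

KHC8H4O4 + NaOH → KNaC8H4O4 + H2O
n(NaOH) = 0.04398 L × 0.1242 mol/L = 5.462 × 10^-3 mol
n(KHC8H4O4) = 5.462 × 10^-3 mol (1:1 mole ratio)
[KHC8H4O4] = 5.462 × 10^-3 mol / 0.02052 L = 0.2662 mol/L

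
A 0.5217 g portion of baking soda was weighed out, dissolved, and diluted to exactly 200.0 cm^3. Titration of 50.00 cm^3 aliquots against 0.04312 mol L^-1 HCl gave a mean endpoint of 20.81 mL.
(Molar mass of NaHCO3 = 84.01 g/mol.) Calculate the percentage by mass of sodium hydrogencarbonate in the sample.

NaHCO3 + HCl → NaCl + H2O + CO2
n(HCl) per titration = 0.02081 × 0.04312 = 8.973 × 10^-4 mol
n(NaHCO3) in each aliquot = 8.973 × 10^-4 mol (1:1 ratio)
n(NaHCO3) in the whole flask = 8.973 × 10^-4 × 200.0/50.00 = 3.589 × 10^-3 mol
mass of NaHCO3 = 3.589 × 10^-3 × 84.01 = 0.3015 g
% NaHCO3 = 0.3015 / 0.5217 × 100 = 57.80 %

57.80 %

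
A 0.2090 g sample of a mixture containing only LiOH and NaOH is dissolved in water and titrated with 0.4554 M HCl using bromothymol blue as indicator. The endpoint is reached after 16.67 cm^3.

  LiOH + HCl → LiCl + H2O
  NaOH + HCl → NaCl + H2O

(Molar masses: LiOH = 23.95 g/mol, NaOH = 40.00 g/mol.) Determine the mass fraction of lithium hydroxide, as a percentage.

67.59 %

n(HCl) = 0.01667 × 0.4554 = 7.592 × 10^-3 mol
Let x = n(LiOH), y = n(NaOH).
Titrant: 1x + 1y = 7.592 × 10^-3;  mass: 23.95x + 40.00y = 0.2090
Solving, x = 5.898 × 10^-3 mol, y = 1.694 × 10^-3 mol
mass of LiOH = 5.898 × 10^-3 × 23.95 = 0.1413 g
% LiOH = 0.1413 / 0.2090 × 100 = 67.59 %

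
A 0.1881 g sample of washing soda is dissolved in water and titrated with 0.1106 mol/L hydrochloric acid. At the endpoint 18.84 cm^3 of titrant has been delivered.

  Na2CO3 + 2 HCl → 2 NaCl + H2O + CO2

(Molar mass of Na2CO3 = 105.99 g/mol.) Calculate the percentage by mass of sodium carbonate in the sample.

n(HCl) = 0.01884 L × 0.1106 mol/L = 2.084 × 10^-3 mol
From the 1:2 ratio, n(Na2CO3) = 1/2 × 2.084 × 10^-3 = 1.042 × 10^-3 mol
mass of Na2CO3 = 1.042 × 10^-3 × 105.99 g/mol = 0.1104 g
% Na2CO3 = 0.1104 / 0.1881 × 100 = 58.71 %

58.71 %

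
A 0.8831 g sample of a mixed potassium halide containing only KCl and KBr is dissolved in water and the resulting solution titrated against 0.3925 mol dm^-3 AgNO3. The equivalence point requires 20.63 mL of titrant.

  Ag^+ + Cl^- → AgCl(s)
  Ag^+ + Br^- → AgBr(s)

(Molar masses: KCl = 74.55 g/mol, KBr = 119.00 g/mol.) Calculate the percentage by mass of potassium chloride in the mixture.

n(AgNO3) = 0.02063 × 0.3925 = 8.097 × 10^-3 mol
Let x = n(KCl), y = n(KBr).
Titrant: 1x + 1y = 8.097 × 10^-3;  mass: 74.55x + 119.00y = 0.8831
Solving, x = 1.810 × 10^-3 mol, y = 6.287 × 10^-3 mol
mass of KCl = 1.810 × 10^-3 × 74.55 = 0.1350 g
% KCl = 0.1350 / 0.8831 × 100 = 15.28 %

15.28 %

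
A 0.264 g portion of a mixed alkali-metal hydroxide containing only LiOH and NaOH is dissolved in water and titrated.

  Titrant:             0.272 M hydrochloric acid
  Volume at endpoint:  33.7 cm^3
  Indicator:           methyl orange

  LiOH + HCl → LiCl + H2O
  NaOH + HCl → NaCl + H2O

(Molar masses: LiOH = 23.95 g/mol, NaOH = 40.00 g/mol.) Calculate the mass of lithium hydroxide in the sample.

0.153 g

n(HCl) = 0.0337 × 0.272 = 9.17 × 10^-3 mol
Let x = n(LiOH), y = n(NaOH).
Titrant: 1x + 1y = 9.17 × 10^-3;  mass: 23.95x + 40.00y = 0.264
Solving, x = 6.40 × 10^-3 mol, y = 2.77 × 10^-3 mol
mass of LiOH = 6.40 × 10^-3 × 23.95 = 0.153 g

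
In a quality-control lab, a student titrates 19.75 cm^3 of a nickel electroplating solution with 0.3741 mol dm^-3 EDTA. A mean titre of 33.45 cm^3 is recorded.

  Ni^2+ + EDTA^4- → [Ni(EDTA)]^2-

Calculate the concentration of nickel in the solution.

0.6336 mol/L

n(EDTA) = 0.03345 L × 0.3741 mol/L = 0.01251 mol
n(Ni2+) = 0.01251 mol (1:1 mole ratio)
[Ni2+] = 0.01251 mol / 0.01975 L = 0.6336 mol/L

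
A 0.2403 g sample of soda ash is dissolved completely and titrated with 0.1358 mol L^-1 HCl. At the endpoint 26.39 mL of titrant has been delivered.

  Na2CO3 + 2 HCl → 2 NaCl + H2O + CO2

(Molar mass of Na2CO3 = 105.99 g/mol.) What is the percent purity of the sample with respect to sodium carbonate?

79.04 %

n(HCl) = 0.02639 L × 0.1358 mol/L = 3.584 × 10^-3 mol
From the 1:2 ratio, n(Na2CO3) = 1/2 × 3.584 × 10^-3 = 1.792 × 10^-3 mol
mass of Na2CO3 = 1.792 × 10^-3 × 105.99 g/mol = 0.1899 g
% Na2CO3 = 0.1899 / 0.2403 × 100 = 79.04 %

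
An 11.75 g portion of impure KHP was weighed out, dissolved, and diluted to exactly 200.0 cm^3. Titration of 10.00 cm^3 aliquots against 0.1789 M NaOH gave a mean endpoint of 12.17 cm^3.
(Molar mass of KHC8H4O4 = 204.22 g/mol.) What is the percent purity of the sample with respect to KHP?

KHC8H4O4 + NaOH → KNaC8H4O4 + H2O
n(NaOH) per titration = 0.01217 × 0.1789 = 2.177 × 10^-3 mol
n(KHC8H4O4) in each aliquot = 2.177 × 10^-3 mol (1:1 ratio)
n(KHC8H4O4) in the whole flask = 2.177 × 10^-3 × 200.0/10.00 = 0.04354 mol
mass of KHC8H4O4 = 0.04354 × 204.22 = 8.893 g
% KHC8H4O4 = 8.893 / 11.75 × 100 = 75.68 %

75.68 %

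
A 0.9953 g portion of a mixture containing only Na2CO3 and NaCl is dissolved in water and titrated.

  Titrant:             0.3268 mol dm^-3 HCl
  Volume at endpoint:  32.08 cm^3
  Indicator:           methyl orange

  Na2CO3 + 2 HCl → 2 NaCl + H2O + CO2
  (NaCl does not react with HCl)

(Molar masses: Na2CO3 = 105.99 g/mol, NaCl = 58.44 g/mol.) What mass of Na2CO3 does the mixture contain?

n(HCl) = 0.03208 × 0.3268 = 0.01048 mol
Let x = n(Na2CO3), y = n(NaCl).
Titrant: 2x = 0.01048;  mass: 105.99x + 58.44y = 0.9953
Solving, x = 5.242 × 10^-3 mol, y = 7.524 × 10^-3 mol
mass of Na2CO3 = 5.242 × 10^-3 × 105.99 = 0.5556 g

0.5556 g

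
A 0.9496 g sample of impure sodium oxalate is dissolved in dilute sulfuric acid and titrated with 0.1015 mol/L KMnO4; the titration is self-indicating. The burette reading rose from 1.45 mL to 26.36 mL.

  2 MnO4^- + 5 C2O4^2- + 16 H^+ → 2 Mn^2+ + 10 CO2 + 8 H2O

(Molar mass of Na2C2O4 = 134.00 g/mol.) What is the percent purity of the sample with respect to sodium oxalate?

89.20 %

n(KMnO4) = 0.02491 L × 0.1015 mol/L = 2.528 × 10^-3 mol
From the 5:2 ratio, n(Na2C2O4) = 5/2 × 2.528 × 10^-3 = 6.321 × 10^-3 mol
mass of Na2C2O4 = 6.321 × 10^-3 × 134.00 g/mol = 0.8470 g
% Na2C2O4 = 0.8470 / 0.9496 × 100 = 89.20 %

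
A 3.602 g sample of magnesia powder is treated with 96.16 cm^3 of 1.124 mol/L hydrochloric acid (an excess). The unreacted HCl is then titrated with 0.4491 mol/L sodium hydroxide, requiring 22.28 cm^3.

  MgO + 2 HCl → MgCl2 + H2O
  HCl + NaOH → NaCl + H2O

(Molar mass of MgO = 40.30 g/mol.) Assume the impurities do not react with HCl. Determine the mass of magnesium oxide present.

n(HCl) added = 0.09616 × 1.124 = 0.1081 mol
n(NaOH) used in back-titration = 0.02228 × 0.4491 = 0.01001 mol
n(HCl) left over = 0.01001 mol (1:1 ratio)
n(HCl) consumed by analyte = 0.1081 − 0.01001 = 0.09808 mol
From the 1:2 ratio, n(MgO) = 1/2 × 0.09808 = 0.04904 mol
mass of MgO = 0.04904 × 40.30 = 1.976 g

1.976 g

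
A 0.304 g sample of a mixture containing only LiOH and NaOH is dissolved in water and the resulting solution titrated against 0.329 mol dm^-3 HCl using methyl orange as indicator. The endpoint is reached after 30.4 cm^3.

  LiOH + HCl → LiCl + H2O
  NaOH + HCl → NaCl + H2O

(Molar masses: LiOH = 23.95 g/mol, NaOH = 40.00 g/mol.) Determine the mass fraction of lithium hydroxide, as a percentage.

n(HCl) = 0.0304 × 0.329 = 0.0100 mol
Let x = n(LiOH), y = n(NaOH).
Titrant: 1x + 1y = 0.0100;  mass: 23.95x + 40.00y = 0.304
Solving, x = 5.99 × 10^-3 mol, y = 4.02 × 10^-3 mol
mass of LiOH = 5.99 × 10^-3 × 23.95 = 0.143 g
% LiOH = 0.143 / 0.304 × 100 = 47.2 %

47.2 %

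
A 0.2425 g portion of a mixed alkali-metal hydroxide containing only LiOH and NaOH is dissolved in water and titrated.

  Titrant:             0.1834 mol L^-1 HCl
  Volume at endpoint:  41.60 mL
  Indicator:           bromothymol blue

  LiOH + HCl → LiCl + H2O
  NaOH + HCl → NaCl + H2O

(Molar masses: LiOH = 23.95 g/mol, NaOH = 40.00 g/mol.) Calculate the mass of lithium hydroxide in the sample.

0.09353 g

n(HCl) = 0.04160 × 0.1834 = 7.629 × 10^-3 mol
Let x = n(LiOH), y = n(NaOH).
Titrant: 1x + 1y = 7.629 × 10^-3;  mass: 23.95x + 40.00y = 0.2425
Solving, x = 3.905 × 10^-3 mol, y = 3.724 × 10^-3 mol
mass of LiOH = 3.905 × 10^-3 × 23.95 = 0.09353 g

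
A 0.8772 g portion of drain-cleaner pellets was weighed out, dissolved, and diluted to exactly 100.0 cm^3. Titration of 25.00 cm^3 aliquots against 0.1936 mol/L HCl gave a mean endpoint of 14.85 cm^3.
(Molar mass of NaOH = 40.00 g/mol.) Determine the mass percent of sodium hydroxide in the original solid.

NaOH + HCl → NaCl + H2O
n(HCl) per titration = 0.01485 × 0.1936 = 2.875 × 10^-3 mol
n(NaOH) in each aliquot = 2.875 × 10^-3 mol (1:1 ratio)
n(NaOH) in the whole flask = 2.875 × 10^-3 × 100.0/25.00 = 0.01150 mol
mass of NaOH = 0.01150 × 40.00 = 0.4600 g
% NaOH = 0.4600 / 0.8772 × 100 = 52.44 %

52.44 %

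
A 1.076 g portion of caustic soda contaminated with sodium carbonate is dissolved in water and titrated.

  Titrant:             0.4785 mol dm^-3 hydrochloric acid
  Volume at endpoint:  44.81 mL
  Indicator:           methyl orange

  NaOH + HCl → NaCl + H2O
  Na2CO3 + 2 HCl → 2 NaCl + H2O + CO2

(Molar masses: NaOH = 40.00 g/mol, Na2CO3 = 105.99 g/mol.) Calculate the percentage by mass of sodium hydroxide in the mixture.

17.25 %

n(HCl) = 0.04481 × 0.4785 = 0.02144 mol
Let x = n(NaOH), y = n(Na2CO3).
Titrant: 1x + 2y = 0.02144;  mass: 40.00x + 105.99y = 1.076
Solving, x = 4.640 × 10^-3 mol, y = 8.401 × 10^-3 mol
mass of NaOH = 4.640 × 10^-3 × 40.00 = 0.1856 g
% NaOH = 0.1856 / 1.076 × 100 = 17.25 %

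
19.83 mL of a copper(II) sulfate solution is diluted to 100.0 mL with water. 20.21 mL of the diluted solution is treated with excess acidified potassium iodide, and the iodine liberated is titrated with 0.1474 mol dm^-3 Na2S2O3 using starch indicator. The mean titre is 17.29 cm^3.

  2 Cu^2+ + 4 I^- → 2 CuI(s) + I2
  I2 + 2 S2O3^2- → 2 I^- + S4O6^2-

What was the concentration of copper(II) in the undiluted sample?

0.6359 mol/L

n(S2O3^2-) = 0.01729 × 0.1474 = 2.549 × 10^-3 mol
n(I2) = n(S2O3^2-)/2 = 1.274 × 10^-3 mol
From the 2:1 ratio, n(Cu2+) in the aliquot = 2/1 × 1.274 × 10^-3 = 2.549 × 10^-3 mol
[Cu2+]_dilute = 2.549 × 10^-3 / 0.02021 = 0.1261 mol/L
[Cu2+]_original = 0.1261 × 100.0/19.83 = 0.6359 mol/L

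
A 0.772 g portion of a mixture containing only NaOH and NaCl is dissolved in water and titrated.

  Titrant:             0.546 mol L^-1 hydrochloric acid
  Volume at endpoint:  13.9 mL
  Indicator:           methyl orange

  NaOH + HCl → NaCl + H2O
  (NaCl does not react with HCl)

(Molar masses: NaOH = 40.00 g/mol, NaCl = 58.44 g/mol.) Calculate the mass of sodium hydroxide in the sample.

0.304 g

n(HCl) = 0.0139 × 0.546 = 7.59 × 10^-3 mol
Let x = n(NaOH), y = n(NaCl).
Titrant: 1x = 7.59 × 10^-3;  mass: 40.00x + 58.44y = 0.772
Solving, x = 7.59 × 10^-3 mol, y = 8.02 × 10^-3 mol
mass of NaOH = 7.59 × 10^-3 × 40.00 = 0.304 g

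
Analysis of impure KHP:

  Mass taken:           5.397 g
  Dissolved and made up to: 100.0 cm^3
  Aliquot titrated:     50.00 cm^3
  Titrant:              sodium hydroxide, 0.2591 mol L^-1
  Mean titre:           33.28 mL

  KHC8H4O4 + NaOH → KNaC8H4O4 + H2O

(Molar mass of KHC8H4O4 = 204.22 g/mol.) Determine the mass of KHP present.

3.522 g

n(NaOH) per titration = 0.03328 × 0.2591 = 8.623 × 10^-3 mol
n(KHC8H4O4) in each aliquot = 8.623 × 10^-3 mol (1:1 ratio)
n(KHC8H4O4) in the whole flask = 8.623 × 10^-3 × 100.0/50.00 = 0.01725 mol
mass of KHC8H4O4 = 0.01725 × 204.22 = 3.522 g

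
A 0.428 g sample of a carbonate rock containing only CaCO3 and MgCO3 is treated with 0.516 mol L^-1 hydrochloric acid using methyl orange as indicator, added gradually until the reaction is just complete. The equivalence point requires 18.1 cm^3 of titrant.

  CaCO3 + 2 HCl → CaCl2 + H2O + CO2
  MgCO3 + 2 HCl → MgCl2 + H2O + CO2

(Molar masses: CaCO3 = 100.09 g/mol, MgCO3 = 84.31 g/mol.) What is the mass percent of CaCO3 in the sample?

n(HCl) = 0.0181 × 0.516 = 9.34 × 10^-3 mol
Let x = n(CaCO3), y = n(MgCO3).
Titrant: 2x + 2y = 9.34 × 10^-3;  mass: 100.09x + 84.31y = 0.428
Solving, x = 2.17 × 10^-3 mol, y = 2.50 × 10^-3 mol
mass of CaCO3 = 2.17 × 10^-3 × 100.09 = 0.217 g
% CaCO3 = 0.217 / 0.428 × 100 = 50.8 %

50.8 %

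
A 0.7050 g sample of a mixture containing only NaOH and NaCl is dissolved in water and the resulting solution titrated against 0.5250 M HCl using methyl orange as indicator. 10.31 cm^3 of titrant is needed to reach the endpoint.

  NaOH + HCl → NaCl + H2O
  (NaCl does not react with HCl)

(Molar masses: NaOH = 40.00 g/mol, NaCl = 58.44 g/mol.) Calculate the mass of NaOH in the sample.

n(HCl) = 0.01031 × 0.5250 = 5.413 × 10^-3 mol
Let x = n(NaOH), y = n(NaCl).
Titrant: 1x = 5.413 × 10^-3;  mass: 40.00x + 58.44y = 0.7050
Solving, x = 5.413 × 10^-3 mol, y = 8.359 × 10^-3 mol
mass of NaOH = 5.413 × 10^-3 × 40.00 = 0.2165 g

0.2165 g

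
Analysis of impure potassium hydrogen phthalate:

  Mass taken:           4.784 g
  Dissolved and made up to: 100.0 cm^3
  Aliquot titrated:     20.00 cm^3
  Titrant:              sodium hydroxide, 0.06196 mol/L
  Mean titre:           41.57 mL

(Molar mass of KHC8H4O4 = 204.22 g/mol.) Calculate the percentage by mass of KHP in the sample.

KHC8H4O4 + NaOH → KNaC8H4O4 + H2O
n(NaOH) per titration = 0.04157 × 0.06196 = 2.576 × 10^-3 mol
n(KHC8H4O4) in each aliquot = 2.576 × 10^-3 mol (1:1 ratio)
n(KHC8H4O4) in the whole flask = 2.576 × 10^-3 × 100.0/20.00 = 0.01288 mol
mass of KHC8H4O4 = 0.01288 × 204.22 = 2.630 g
% KHC8H4O4 = 2.630 / 4.784 × 100 = 54.98 %

54.98 %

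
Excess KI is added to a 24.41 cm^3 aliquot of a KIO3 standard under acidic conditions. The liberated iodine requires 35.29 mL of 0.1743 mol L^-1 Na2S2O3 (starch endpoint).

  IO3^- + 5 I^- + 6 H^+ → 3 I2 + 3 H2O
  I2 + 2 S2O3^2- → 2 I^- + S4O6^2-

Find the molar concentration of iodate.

0.04200 mol/L

n(S2O3^2-) = 0.03529 × 0.1743 = 6.151 × 10^-3 mol
n(I2) = n(S2O3^2-)/2 = 3.076 × 10^-3 mol
From the 1:3 ratio, n(IO3^-) in the aliquot = 1/3 × 3.076 × 10^-3 = 1.025 × 10^-3 mol
[IO3^-] = 1.025 × 10^-3 / 0.02441 = 0.04200 mol/L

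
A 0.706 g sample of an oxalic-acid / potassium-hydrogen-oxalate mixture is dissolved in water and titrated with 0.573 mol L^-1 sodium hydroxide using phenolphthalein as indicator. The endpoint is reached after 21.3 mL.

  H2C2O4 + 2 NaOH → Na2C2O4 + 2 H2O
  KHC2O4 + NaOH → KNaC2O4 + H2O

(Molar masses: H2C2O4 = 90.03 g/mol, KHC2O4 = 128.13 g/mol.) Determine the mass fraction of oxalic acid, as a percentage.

65.8 %

n(NaOH) = 0.0213 × 0.573 = 0.0122 mol
Let x = n(H2C2O4), y = n(KHC2O4).
Titrant: 2x + 1y = 0.0122;  mass: 90.03x + 128.13y = 0.706
Solving, x = 5.16 × 10^-3 mol, y = 1.88 × 10^-3 mol
mass of H2C2O4 = 5.16 × 10^-3 × 90.03 = 0.465 g
% H2C2O4 = 0.465 / 0.706 × 100 = 65.8 %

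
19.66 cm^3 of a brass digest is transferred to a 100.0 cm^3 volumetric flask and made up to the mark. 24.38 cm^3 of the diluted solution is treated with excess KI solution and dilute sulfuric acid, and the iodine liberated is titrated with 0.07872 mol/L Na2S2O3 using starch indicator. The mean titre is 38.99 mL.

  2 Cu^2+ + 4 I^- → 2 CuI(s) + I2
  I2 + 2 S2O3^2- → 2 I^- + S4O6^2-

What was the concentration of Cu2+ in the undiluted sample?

n(S2O3^2-) = 0.03899 × 0.07872 = 3.069 × 10^-3 mol
n(I2) = n(S2O3^2-)/2 = 1.535 × 10^-3 mol
From the 2:1 ratio, n(Cu2+) in the aliquot = 2/1 × 1.535 × 10^-3 = 3.069 × 10^-3 mol
[Cu2+]_dilute = 3.069 × 10^-3 / 0.02438 = 0.1259 mol/L
[Cu2+]_original = 0.1259 × 100.0/19.66 = 0.6404 mol/L

0.6404 mol/L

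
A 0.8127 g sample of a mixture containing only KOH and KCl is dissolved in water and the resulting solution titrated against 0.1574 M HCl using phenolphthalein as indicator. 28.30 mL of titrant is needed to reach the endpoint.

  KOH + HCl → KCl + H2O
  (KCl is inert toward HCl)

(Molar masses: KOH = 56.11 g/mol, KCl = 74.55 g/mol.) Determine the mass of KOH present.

n(HCl) = 0.02830 × 0.1574 = 4.454 × 10^-3 mol
Let x = n(KOH), y = n(KCl).
Titrant: 1x = 4.454 × 10^-3;  mass: 56.11x + 74.55y = 0.8127
Solving, x = 4.454 × 10^-3 mol, y = 7.549 × 10^-3 mol
mass of KOH = 4.454 × 10^-3 × 56.11 = 0.2499 g

0.2499 g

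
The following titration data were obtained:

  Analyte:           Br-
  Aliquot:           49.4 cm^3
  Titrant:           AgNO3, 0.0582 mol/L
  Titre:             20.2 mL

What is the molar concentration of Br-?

Ag^+ + Br^- → AgBr(s)
n(AgNO3) = 0.0202 L × 0.0582 mol/L = 1.18 × 10^-3 mol
n(Br-) = 1.18 × 10^-3 mol (1:1 mole ratio)
[Br-] = 1.18 × 10^-3 mol / 0.0494 L = 0.0238 mol/L

0.0238 mol/L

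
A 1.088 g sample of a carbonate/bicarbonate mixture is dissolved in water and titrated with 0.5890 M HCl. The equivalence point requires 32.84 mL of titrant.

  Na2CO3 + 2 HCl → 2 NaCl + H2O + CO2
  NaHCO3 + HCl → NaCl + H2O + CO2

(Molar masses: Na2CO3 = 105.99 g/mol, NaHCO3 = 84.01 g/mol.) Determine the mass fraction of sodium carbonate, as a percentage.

84.33 %

n(HCl) = 0.03284 × 0.5890 = 0.01934 mol
Let x = n(Na2CO3), y = n(NaHCO3).
Titrant: 2x + 1y = 0.01934;  mass: 105.99x + 84.01y = 1.088
Solving, x = 8.657 × 10^-3 mol, y = 2.029 × 10^-3 mol
mass of Na2CO3 = 8.657 × 10^-3 × 105.99 = 0.9175 g
% Na2CO3 = 0.9175 / 1.088 × 100 = 84.33 %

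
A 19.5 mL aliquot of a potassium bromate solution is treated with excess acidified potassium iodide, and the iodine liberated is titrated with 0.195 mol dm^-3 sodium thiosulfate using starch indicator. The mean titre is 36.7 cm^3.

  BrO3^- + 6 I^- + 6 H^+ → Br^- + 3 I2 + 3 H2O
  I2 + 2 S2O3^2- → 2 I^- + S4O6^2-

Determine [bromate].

n(S2O3^2-) = 0.0367 × 0.195 = 7.16 × 10^-3 mol
n(I2) = n(S2O3^2-)/2 = 3.58 × 10^-3 mol
From the 1:3 ratio, n(BrO3^-) in the aliquot = 1/3 × 3.58 × 10^-3 = 1.19 × 10^-3 mol
[BrO3^-] = 1.19 × 10^-3 / 0.0195 = 0.0612 mol/L

0.0612 mol/L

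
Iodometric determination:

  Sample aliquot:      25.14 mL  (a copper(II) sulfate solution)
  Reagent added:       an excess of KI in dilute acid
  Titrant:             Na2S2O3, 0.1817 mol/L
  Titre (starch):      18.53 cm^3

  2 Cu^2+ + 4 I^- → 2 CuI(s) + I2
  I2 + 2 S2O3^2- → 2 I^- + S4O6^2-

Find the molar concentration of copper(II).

0.1339 mol/L

n(S2O3^2-) = 0.01853 × 0.1817 = 3.367 × 10^-3 mol
n(I2) = n(S2O3^2-)/2 = 1.683 × 10^-3 mol
From the 2:1 ratio, n(Cu2+) in the aliquot = 2/1 × 1.683 × 10^-3 = 3.367 × 10^-3 mol
[Cu2+] = 3.367 × 10^-3 / 0.02514 = 0.1339 mol/L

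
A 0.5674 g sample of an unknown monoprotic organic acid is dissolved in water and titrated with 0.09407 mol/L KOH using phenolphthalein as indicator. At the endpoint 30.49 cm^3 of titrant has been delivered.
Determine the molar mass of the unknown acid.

197.8 g/mol

n(KOH) = 0.03049 L × 0.09407 mol/L = 2.868 × 10^-3 mol
n(HA) = 2.868 × 10^-3 mol (1:1 ratio)
M = m / n = 0.5674 g / 2.868 × 10^-3 mol = 197.8 g/mol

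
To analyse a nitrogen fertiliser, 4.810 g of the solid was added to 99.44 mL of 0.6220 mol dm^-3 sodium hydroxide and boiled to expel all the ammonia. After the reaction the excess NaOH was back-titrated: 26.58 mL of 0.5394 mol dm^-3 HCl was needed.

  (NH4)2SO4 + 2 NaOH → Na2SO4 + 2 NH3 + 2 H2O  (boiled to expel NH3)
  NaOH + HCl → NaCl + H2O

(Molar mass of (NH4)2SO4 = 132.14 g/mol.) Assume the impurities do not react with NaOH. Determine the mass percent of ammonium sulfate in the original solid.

n(NaOH) added = 0.09944 × 0.6220 = 0.06185 mol
n(HCl) used in back-titration = 0.02658 × 0.5394 = 0.01434 mol
n(NaOH) left over = 0.01434 mol (1:1 ratio)
n(NaOH) consumed by analyte = 0.06185 − 0.01434 = 0.04751 mol
From the 1:2 ratio, n((NH4)2SO4) = 1/2 × 0.04751 = 0.02376 mol
mass of (NH4)2SO4 = 0.02376 × 132.14 = 3.139 g
% (NH4)2SO4 = 3.139 / 4.810 × 100 = 65.27 %

65.27 %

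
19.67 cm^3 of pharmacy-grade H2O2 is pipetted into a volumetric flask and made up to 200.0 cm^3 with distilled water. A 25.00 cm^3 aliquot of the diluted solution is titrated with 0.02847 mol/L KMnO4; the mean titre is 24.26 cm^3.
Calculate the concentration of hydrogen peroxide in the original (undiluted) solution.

2 MnO4^- + 5 H2O2 + 6 H^+ → 2 Mn^2+ + 5 O2 + 8 H2O
n(KMnO4) = 0.02426 × 0.02847 = 6.907 × 10^-4 mol
From the 5:2 ratio, n(H2O2) in the aliquot = 5/2 × 6.907 × 10^-4 = 1.727 × 10^-3 mol
[H2O2]_dilute = 1.727 × 10^-3 / 0.02500 = 0.06907 mol/L
Dilution factor = 200.0 / 19.67 = 10.17
[H2O2]_stock = 0.06907 × 10.17 = 0.7023 mol/L

0.7023 mol/L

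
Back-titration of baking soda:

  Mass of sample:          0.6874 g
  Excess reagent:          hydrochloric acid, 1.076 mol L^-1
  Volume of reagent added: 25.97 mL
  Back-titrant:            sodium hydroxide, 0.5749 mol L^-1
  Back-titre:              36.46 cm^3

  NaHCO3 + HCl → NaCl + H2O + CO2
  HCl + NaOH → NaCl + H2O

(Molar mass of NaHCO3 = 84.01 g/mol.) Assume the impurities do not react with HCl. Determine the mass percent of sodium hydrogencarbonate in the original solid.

85.34 %

n(HCl) added = 0.02597 × 1.076 = 0.02794 mol
n(NaOH) used in back-titration = 0.03646 × 0.5749 = 0.02096 mol
n(HCl) left over = 0.02096 mol (1:1 ratio)
n(HCl) consumed by analyte = 0.02794 − 0.02096 = 6.983 × 10^-3 mol
n(NaHCO3) = 6.983 × 10^-3 mol (1:1 ratio)
mass of NaHCO3 = 6.983 × 10^-3 × 84.01 = 0.5866 g
% NaHCO3 = 0.5866 / 0.6874 × 100 = 85.34 %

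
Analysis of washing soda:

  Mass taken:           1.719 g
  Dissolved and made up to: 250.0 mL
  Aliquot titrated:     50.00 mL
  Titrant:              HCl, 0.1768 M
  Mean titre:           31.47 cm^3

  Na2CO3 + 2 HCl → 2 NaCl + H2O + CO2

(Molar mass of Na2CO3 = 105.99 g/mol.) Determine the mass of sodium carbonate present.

n(HCl) per titration = 0.03147 × 0.1768 = 5.564 × 10^-3 mol
From the 1:2 ratio, n(Na2CO3) in each aliquot = 1/2 × 5.564 × 10^-3 = 2.782 × 10^-3 mol
n(Na2CO3) in the whole flask = 2.782 × 10^-3 × 250.0/50.00 = 0.01391 mol
mass of Na2CO3 = 0.01391 × 105.99 = 1.474 g

1.474 g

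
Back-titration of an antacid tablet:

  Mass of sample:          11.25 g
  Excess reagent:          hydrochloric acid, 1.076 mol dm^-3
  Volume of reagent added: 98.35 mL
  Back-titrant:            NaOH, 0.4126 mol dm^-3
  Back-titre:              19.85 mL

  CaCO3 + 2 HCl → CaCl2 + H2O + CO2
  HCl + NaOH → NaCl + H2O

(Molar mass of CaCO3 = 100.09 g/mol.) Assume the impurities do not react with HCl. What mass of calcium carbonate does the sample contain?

n(HCl) added = 0.09835 × 1.076 = 0.1058 mol
n(NaOH) used in back-titration = 0.01985 × 0.4126 = 8.190 × 10^-3 mol
n(HCl) left over = 8.190 × 10^-3 mol (1:1 ratio)
n(HCl) consumed by analyte = 0.1058 − 8.190 × 10^-3 = 0.09763 mol
From the 1:2 ratio, n(CaCO3) = 1/2 × 0.09763 = 0.04882 mol
mass of CaCO3 = 0.04882 × 100.09 = 4.886 g

4.886 g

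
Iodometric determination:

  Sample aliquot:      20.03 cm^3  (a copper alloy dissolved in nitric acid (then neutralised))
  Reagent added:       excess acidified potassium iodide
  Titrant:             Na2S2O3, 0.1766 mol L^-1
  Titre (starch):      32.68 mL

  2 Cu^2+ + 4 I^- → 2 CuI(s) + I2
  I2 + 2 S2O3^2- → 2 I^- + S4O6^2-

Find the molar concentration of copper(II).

0.2881 mol/L

n(S2O3^2-) = 0.03268 × 0.1766 = 5.771 × 10^-3 mol
n(I2) = n(S2O3^2-)/2 = 2.886 × 10^-3 mol
From the 2:1 ratio, n(Cu2+) in the aliquot = 2/1 × 2.886 × 10^-3 = 5.771 × 10^-3 mol
[Cu2+] = 5.771 × 10^-3 / 0.02003 = 0.2881 mol/L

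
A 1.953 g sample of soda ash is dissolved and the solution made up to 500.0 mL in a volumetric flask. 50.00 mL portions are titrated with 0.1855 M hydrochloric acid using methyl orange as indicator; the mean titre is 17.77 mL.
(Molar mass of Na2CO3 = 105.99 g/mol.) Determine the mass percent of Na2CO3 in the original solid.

89.45 %

Na2CO3 + 2 HCl → 2 NaCl + H2O + CO2
n(HCl) per titration = 0.01777 × 0.1855 = 3.296 × 10^-3 mol
From the 1:2 ratio, n(Na2CO3) in each aliquot = 1/2 × 3.296 × 10^-3 = 1.648 × 10^-3 mol
n(Na2CO3) in the whole flask = 1.648 × 10^-3 × 500.0/50.00 = 0.01648 mol
mass of Na2CO3 = 0.01648 × 105.99 = 1.747 g
% Na2CO3 = 1.747 / 1.953 × 100 = 89.45 %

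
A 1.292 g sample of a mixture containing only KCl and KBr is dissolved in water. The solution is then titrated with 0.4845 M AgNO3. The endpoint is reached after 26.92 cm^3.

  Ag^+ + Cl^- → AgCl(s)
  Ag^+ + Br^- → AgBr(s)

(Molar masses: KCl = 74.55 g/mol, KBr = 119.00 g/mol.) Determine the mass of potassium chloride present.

n(AgNO3) = 0.02692 × 0.4845 = 0.01304 mol
Let x = n(KCl), y = n(KBr).
Titrant: 1x + 1y = 0.01304;  mass: 74.55x + 119.00y = 1.292
Solving, x = 5.851 × 10^-3 mol, y = 7.192 × 10^-3 mol
mass of KCl = 5.851 × 10^-3 × 74.55 = 0.4362 g

0.4362 g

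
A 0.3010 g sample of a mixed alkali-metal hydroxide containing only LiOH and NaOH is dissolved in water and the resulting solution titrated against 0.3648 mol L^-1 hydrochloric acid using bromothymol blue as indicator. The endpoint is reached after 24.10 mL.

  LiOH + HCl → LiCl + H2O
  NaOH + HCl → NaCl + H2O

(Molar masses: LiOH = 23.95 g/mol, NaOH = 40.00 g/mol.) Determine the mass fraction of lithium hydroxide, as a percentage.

n(HCl) = 0.02410 × 0.3648 = 8.792 × 10^-3 mol
Let x = n(LiOH), y = n(NaOH).
Titrant: 1x + 1y = 8.792 × 10^-3;  mass: 23.95x + 40.00y = 0.3010
Solving, x = 3.157 × 10^-3 mol, y = 5.635 × 10^-3 mol
mass of LiOH = 3.157 × 10^-3 × 23.95 = 0.07561 g
% LiOH = 0.07561 / 0.3010 × 100 = 25.12 %

25.12 %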